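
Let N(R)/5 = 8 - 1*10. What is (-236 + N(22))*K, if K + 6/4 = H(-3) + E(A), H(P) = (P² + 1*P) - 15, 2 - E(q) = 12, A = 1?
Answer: 5043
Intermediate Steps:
E(q) = -10 (E(q) = 2 - 1*12 = 2 - 12 = -10)
N(R) = -10 (N(R) = 5*(8 - 1*10) = 5*(8 - 10) = 5*(-2) = -10)
H(P) = -15 + P + P² (H(P) = (P² + P) - 15 = (P + P²) - 15 = -15 + P + P²)
K = -41/2 (K = -3/2 + ((-15 - 3 + (-3)²) - 10) = -3/2 + ((-15 - 3 + 9) - 10) = -3/2 + (-9 - 10) = -3/2 - 19 = -41/2 ≈ -20.500)
(-236 + N(22))*K = (-236 - 10)*(-41/2) = -246*(-41/2) = 5043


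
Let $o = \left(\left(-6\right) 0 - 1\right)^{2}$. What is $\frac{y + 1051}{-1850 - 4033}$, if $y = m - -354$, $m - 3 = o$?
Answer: $- \frac{1409}{5883} \approx -0.2395$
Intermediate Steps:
$o = 1$ ($o = \left(0 - 1\right)^{2} = \left(-1\right)^{2} = 1$)
$m = 4$ ($m = 3 + 1 = 4$)
$y = 358$ ($y = 4 - -354 = 4 + 354 = 358$)
$\frac{y + 1051}{-1850 - 4033} = \frac{358 + 1051}{-1850 - 4033} = \frac{1409}{-5883} = 1409 \left(- \frac{1}{5883}\right) = - \frac{1409}{5883}$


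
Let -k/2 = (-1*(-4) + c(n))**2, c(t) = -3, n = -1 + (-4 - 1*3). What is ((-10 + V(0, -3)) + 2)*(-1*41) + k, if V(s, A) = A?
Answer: 449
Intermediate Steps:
n = -8 (n = -1 + (-4 - 3) = -1 - 7 = -8)
k = -2 (k = -2*(-1*(-4) - 3)**2 = -2*(4 - 3)**2 = -2*1**2 = -2*1 = -2)
((-10 + V(0, -3)) + 2)*(-1*41) + k = ((-10 - 3) + 2)*(-1*41) - 2 = (-13 + 2)*(-41) - 2 = -11*(-41) - 2 = 451 - 2 = 449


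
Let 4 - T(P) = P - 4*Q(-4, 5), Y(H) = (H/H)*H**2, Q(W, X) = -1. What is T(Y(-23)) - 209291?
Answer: -209820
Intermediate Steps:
Y(H) = H**2 (Y(H) = 1*H**2 = H**2)
T(P) = -P (T(P) = 4 - (P - 4*(-1)) = 4 - (P + 4) = 4 - (4 + P) = 4 + (-4 - P) = -P)
T(Y(-23)) - 209291 = -1*(-23)**2 - 209291 = -1*529 - 209291 = -529 - 209291 = -209820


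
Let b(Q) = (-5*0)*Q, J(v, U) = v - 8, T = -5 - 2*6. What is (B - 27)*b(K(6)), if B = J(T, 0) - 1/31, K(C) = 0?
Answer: 0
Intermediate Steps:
T = -17 (T = -5 - 12 = -17)
J(v, U) = -8 + v
B = -776/31 (B = (-8 - 17) - 1/31 = -25 - 1*1/31 = -25 - 1/31 = -776/31 ≈ -25.032)
b(Q) = 0 (b(Q) = 0*Q = 0)
(B - 27)*b(K(6)) = (-776/31 - 27)*0 = -1613/31*0 = 0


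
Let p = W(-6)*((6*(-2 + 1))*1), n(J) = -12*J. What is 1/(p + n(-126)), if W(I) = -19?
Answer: 1/1626 ≈ 0.00061501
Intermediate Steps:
p = 114 (p = -19*6*(-2 + 1) = -19*6*(-1) = -(-114) = -19*(-6) = 114)
1/(p + n(-126)) = 1/(114 - 12*(-126)) = 1/(114 + 1512) = 1/1626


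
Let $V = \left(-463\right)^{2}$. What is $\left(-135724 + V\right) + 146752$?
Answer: $225397$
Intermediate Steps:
$V = 214369$
$\left(-135724 + V\right) + 146752 = \left(-135724 + 214369\right) + 146752 = 78645 + 146752 = 225397$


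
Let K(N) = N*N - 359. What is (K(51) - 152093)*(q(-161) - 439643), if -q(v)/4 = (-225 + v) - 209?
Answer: 65524297813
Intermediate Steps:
K(N) = -359 + N**2 (K(N) = N**2 - 359 = -359 + N**2)
q(v) = 1736 - 4*v (q(v) = -4*((-225 + v) - 209) = -4*(-434 + v) = 1736 - 4*v)
(K(51) - 152093)*(q(-161) - 439643) = ((-359 + 51**2) - 152093)*((1736 - 4*(-161)) - 439643) = ((-359 + 2601) - 152093)*((1736 + 644) - 439643) = (2242 - 152093)*(2380 - 439643) = -149851*(-437263) = 65524297813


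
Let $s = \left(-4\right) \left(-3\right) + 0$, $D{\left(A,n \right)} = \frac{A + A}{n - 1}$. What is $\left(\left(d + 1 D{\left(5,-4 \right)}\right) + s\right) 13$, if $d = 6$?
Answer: $208$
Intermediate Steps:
$D{\left(A,n \right)} = \frac{2 A}{-1 + n}$
$s = 12$ ($s = 12 + 0 = 12$)
$\left(\left(d + 1 D{\left(5,-4 \right)}\right) + s\right) 13 = \left(\left(6 + 1 \cdot 2 \cdot 5 \frac{1}{-1 - 4}\right) + 12\right) 13 = \left(\left(6 + 1 \cdot 2 \cdot 5 \frac{1}{-5}\right) + 12\right) 13 = \left(\left(6 + 1 \cdot 2 \cdot 5 \left(- \frac{1}{5}\right)\right) + 12\right) 13 = \left(\left(6 + 1 \left(-2\right)\right) + 12\right) 13 = \left(\left(6 - 2\right) + 12\right) 13 = \left(4 + 12\right) 13 = 16 \cdot 13 = 208$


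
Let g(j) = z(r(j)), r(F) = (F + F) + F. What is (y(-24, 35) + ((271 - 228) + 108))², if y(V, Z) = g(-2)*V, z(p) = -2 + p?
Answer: 117649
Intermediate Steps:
r(F) = 3*F (r(F) = 2*F + F = 3*F)
g(j) = -2 + 3*j
y(V, Z) = -8*V (y(V, Z) = (-2 + 3*(-2))*V = (-2 - 6)*V = -8*V)
(y(-24, 35) + ((271 - 228) + 108))² = (-8*(-24) + ((271 - 228) + 108))² = (192 + (43 + 108))² = (192 + 151)² = 343² = 117649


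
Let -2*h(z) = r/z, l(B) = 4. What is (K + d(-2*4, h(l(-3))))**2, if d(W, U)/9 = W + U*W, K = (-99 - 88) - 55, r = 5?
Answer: 72361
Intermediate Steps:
K = -242 (K = -187 - 55 = -242)
h(z) = -5/(2*z)
d(W, U) = 9*W + 9*U*W (d(W, U) = 9*(W + U*W) = 9*W + 9*U*W)
(K + d(-2*4, h(l(-3))))**2 = (-242 + 9*(-2*4)*(1 - 5/2/4))**2 = (-242 + 9*(-8)*(1 - 5/2*1/4))**2 = (-242 + 9*(-8)*(1 - 5/8))**2 = (-242 + 9*(-8)*(3/8))**2 = (-242 - 27)**2 = (-269)**2 = 72361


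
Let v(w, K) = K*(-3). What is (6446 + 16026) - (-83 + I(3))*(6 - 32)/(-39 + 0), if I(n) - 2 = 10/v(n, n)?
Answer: 608222/27 ≈ 22527.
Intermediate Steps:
v(w, K) = -3*K
I(n) = 2 - 10/(3*n) (I(n) = 2 + 10/((-3*n)) = 2 + 10*(-1/(3*n)) = 2 - 10/(3*n))
(6446 + 16026) - (-83 + I(3))*(6 - 32)/(-39 + 0) = (6446 + 16026) - (-83 + (2 - 10/3/3))*(6 - 32)/(-39 + 0) = 22472 - (-83 + (2 - 10/3*⅓))*(-26/(-39)) = 22472 - (-83 + (2 - 10/9))*(-26*(-1/39)) = 22472 - (-83 + 8/9)*2/3 = 22472 - (-739)*2/(9*3) = 22472 - 1*(-1478/27) = 22472 + 1478/27 = 608222/27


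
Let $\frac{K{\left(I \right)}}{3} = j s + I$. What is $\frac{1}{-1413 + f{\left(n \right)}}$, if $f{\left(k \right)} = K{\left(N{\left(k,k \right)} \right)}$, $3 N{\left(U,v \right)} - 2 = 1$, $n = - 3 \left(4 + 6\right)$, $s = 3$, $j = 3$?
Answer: $- \frac{1}{1383} \approx -0.00072307$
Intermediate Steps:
$n = -30$ ($n = \left(-3\right) 10 = -30$)
$N{\left(U,v \right)} = 1$ ($N{\left(U,v \right)} = \frac{2}{3} + \frac{1}{3} \cdot 1 = \frac{2}{3} + \frac{1}{3} = 1$)
$K{\left(I \right)} = 27 + 3 I$ ($K{\left(I \right)} = 3 \left(3 \cdot 3 + I\right) = 3 \left(9 + I\right) = 27 + 3 I$)
$f{\left(k \right)} = 30$ ($f{\left(k \right)} = 27 + 3 \cdot 1 = 27 + 3 = 30$)
$\frac{1}{-1413 + f{\left(n \right)}} = \frac{1}{-1413 + 30} = \frac{1}{-1383} = - \frac{1}{1383}$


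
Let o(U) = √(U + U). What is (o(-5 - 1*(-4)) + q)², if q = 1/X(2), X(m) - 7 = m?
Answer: -161/81 + 2*I*√2/9 ≈ -1.9877 + 0.31427*I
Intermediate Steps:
o(U) = √2*√U (o(U) = √(2*U) = √2*√U)
X(m) = 7 + m
q = ⅑ (q = 1/(7 + 2) = 1/9 = ⅑ ≈ 0.11111)
(o(-5 - 1*(-4)) + q)² = (√2*√(-5 - 1*(-4)) + ⅑)² = (√2*√(-5 + 4) + ⅑)² = (√2*√(-1) + ⅑)² = (√2*I + ⅑)² = (I*√2 + ⅑)² = (⅑ + I*√2)²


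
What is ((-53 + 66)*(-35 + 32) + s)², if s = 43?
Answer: 16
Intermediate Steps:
((-53 + 66)*(-35 + 32) + s)² = ((-53 + 66)*(-35 + 32) + 43)² = (13*(-3) + 43)² = (-39 + 43)² = 4² = 16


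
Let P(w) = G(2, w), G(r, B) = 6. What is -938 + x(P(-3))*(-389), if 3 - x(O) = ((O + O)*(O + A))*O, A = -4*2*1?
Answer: -58121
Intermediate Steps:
P(w) = 6
A = -8 (A = -8*1 = -8)
x(O) = 3 - 2*O²*(-8 + O) (x(O) = 3 - (O + O)*(O - 8)*O = 3 - (2*O)*(-8 + O)*O = 3 - 2*O*(-8 + O)*O = 3 - 2*O²*(-8 + O))
-938 + x(P(-3))*(-389) = -938 + (3 - 2*6³ + 16*6²)*(-389) = -938 + (3 - 2*216 + 16*36)*(-389) = -938 + (3 - 432 + 576)*(-389) = -938 + 147*(-389) = -938 - 57183 = -58121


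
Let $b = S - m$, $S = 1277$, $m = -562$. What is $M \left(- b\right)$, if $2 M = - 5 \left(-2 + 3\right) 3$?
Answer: $\frac{27585}{2} \approx 13793.0$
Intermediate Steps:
$M = - \frac{15}{2}$ ($M = \frac{- 5 \left(-2 + 3\right) 3}{2} = \frac{\left(-5\right) 1 \cdot 3}{2} = \frac{\left(-5\right) 3}{2} = \frac{1}{2} \left(-15\right) = - \frac{15}{2} \approx -7.5$)
$b = 1839$ ($b = 1277 - -562 = 1277 + 562 = 1839$)
$M \left(- b\right) = - \frac{15 \left(\left(-1\right) 1839\right)}{2} = \left(- \frac{15}{2}\right) \left(-1839\right) = \frac{27585}{2}$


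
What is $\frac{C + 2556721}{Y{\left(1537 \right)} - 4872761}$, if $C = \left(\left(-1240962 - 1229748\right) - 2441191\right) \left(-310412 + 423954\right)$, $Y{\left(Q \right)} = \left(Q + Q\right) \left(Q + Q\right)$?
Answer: $- \frac{557704506621}{4576715} \approx -1.2186 \cdot 10^{5}$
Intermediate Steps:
$Y{\left(Q \right)} = 4 Q^{2}$ ($Y{\left(Q \right)} = 2 Q 2 Q = 4 Q^{2}$)
$C = -557707063342$ ($C = \left(-2470710 - 2441191\right) 113542 = \left(-4911901\right) 113542 = -557707063342$)
$\frac{C + 2556721}{Y{\left(1537 \right)} - 4872761} = \frac{-557707063342 + 2556721}{4 \cdot 1537^{2} - 4872761} = - \frac{557704506621}{4 \cdot 2362369 - 4872761} = - \frac{557704506621}{9449476 - 4872761} = - \frac{557704506621}{4576715}$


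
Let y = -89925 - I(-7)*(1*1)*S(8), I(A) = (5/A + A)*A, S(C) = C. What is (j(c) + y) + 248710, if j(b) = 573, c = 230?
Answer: 158926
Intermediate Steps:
I(A) = A*(A + 5/A) (I(A) = (A + 5/A)*A = A*(A + 5/A))
y = -90357 (y = -89925 - (5 + (-7)²)*(1*1)*8 = -89925 - (5 + 49)*1*8 = -89925 - 54*1*8 = -89925 - 54*8 = -89925 - 1*432 = -89925 - 432 = -90357)
(j(c) + y) + 248710 = (573 - 90357) + 248710 = -89784 + 248710 = 158926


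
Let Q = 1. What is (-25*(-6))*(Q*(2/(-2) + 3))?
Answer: 300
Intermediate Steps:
(-25*(-6))*(Q*(2/(-2) + 3)) = (-25*(-6))*(1*(2/(-2) + 3)) = 150*(1*(2*(-1/2) + 3)) = 150*(1*(-1 + 3)) = 150*(1*2) = 150*2 = 300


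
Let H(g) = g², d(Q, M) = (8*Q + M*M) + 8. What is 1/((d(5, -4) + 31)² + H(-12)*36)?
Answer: 1/14209 ≈ 7.0378e-5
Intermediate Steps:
d(Q, M) = 8 + M² + 8*Q (d(Q, M) = (8*Q + M²) + 8 = (M² + 8*Q) + 8 = 8 + M² + 8*Q)
1/((d(5, -4) + 31)² + H(-12)*36) = 1/(((8 + (-4)² + 8*5) + 31)² + (-12)²*36) = 1/(((8 + 16 + 40) + 31)² + 144*36) = 1/((64 + 31)² + 5184) = 1/(95² + 5184) = 1/(9025 + 5184) = 1/14209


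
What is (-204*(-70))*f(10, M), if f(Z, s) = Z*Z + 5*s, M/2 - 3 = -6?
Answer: 999600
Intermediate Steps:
M = -6 (M = 6 + 2*(-6) = 6 - 12 = -6)
f(Z, s) = Z² + 5*s
(-204*(-70))*f(10, M) = (-204*(-70))*(10² + 5*(-6)) = 14280*(100 - 30) = 14280*70 = 999600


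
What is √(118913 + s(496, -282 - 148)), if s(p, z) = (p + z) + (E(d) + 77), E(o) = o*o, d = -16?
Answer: 4*√7457 ≈ 345.42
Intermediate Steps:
E(o) = o²
s(p, z) = 333 + p + z (s(p, z) = (p + z) + ((-16)² + 77) = (p + z) + (256 + 77) = (p + z) + 333 = 333 + p + z)
√(118913 + s(496, -282 - 148)) = √(118913 + (333 + 496 + (-282 - 148))) = √(118913 + (333 + 496 - 430)) = √(118913 + 399) = √119312 = 4*√7457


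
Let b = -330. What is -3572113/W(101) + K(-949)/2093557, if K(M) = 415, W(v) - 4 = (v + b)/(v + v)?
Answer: -1510641279299797/1212169503 ≈ -1.2462e+6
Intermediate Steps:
W(v) = 4 + (-330 + v)/(2*v) (W(v) = 4 + (v - 330)/(v + v) = 4 + (-330 + v)/((2*v)) = 4 + (-330 + v)*(1/(2*v)) = 4 + (-330 + v)/(2*v))
-3572113/W(101) + K(-949)/2093557 = -3572113/(9/2 - 165/101) + 415/2093557 = -3572113/579/202 + 415/2093557 = -3572113*202/579 + 415/2093557 = -721566826/579 + 415/2093557 = -1510641279299797/1212169503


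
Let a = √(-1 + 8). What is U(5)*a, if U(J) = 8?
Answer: 8*√7 ≈ 21.166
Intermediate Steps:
a = √7 ≈ 2.6458
U(5)*a = 8*√7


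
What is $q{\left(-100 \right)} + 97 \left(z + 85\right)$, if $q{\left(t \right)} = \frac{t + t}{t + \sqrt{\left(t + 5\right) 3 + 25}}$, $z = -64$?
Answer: $\frac{1045981}{513} + \frac{20 i \sqrt{65}}{513} \approx 2038.9 + 0.31432 i$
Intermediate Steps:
$q{\left(t \right)} = \frac{2 t}{t + \sqrt{40 + 3 t}}$ ($q{\left(t \right)} = \frac{2 t}{t + \sqrt{\left(5 + t\right) 3 + 25}} = \frac{2 t}{t + \sqrt{\left(15 + 3 t\right) + 25}} = \frac{2 t}{t + \sqrt{40 + 3 t}}$)
$q{\left(-100 \right)} + 97 \left(z + 85\right) = 2 \left(-100\right) \frac{1}{-100 + \sqrt{40 + 3 \left(-100\right)}} + 97 \left(-64 + 85\right) = 2 \left(-100\right) \frac{1}{-100 + \sqrt{40 - 300}} + 97 \cdot 21 = 2 \left(-100\right) \frac{1}{-100 + \sqrt{-260}} + 2037 = 2 \left(-100\right) \frac{1}{-100 + 2 i \sqrt{65}} + 2037 = - \frac{200}{-100 + 2 i \sqrt{65}} + 2037 = 2037 - \frac{200}{-100 + 2 i \sqrt{65}}$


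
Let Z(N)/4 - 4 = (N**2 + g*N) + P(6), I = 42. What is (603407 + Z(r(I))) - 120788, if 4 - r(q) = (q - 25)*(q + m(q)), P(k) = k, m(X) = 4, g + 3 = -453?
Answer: 4322867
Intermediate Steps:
g = -456 (g = -3 - 453 = -456)
r(q) = 4 - (-25 + q)*(4 + q) (r(q) = 4 - (q - 25)*(q + 4) = 4 - (-25 + q)*(4 + q))
Z(N) = 40 - 1824*N + 4*N**2 (Z(N) = 16 + 4*((N**2 - 456*N) + 6) = 16 + 4*(6 + N**2 - 456*N) = 16 + (24 - 1824*N + 4*N**2) = 40 - 1824*N + 4*N**2)
(603407 + Z(r(I))) - 120788 = (603407 + (40 - 1824*(104 - 1*42**2 + 21*42) + 4*(104 - 1*42**2 + 21*42)**2)) - 120788 = (603407 + (40 - 1824*(104 - 1*1764 + 882) + 4*(104 - 1*1764 + 882)**2)) - 120788 = (603407 + (40 - 1824*(104 - 1764 + 882) + 4*(104 - 1764 + 882)**2)) - 120788 = (603407 + (40 - 1824*(-778) + 4*(-778)**2)) - 120788 = (603407 + (40 + 1419072 + 4*605284)) - 120788 = (603407 + (40 + 1419072 + 2421136)) - 120788 = (603407 + 3840248) - 120788 = 4443655 - 120788 = 4322867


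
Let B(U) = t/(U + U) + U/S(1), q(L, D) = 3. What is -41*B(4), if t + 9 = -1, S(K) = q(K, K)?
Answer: -41/12 ≈ -3.4167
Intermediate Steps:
S(K) = 3
t = -10 (t = -9 - 1 = -10)
B(U) = -5/U + U/3 (B(U) = -10/(U + U) + U/3 = -10*1/(2*U) + U*(⅓) = -5/U + U/3)
-41*B(4) = -41*(-5/4 + (⅓)*4) = -41*(-5*¼ + 4/3) = -41*(-5/4 + 4/3) = -41*1/12 = -41/12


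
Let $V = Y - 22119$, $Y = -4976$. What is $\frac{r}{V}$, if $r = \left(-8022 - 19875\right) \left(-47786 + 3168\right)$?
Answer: $- \frac{1244708346}{27095} \approx -45939.0$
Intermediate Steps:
$r = 1244708346$ ($r = \left(-27897\right) \left(-44618\right) = 1244708346$)
$V = -27095$ ($V = -4976 - 22119 = -27095$)
$\frac{r}{V} = \frac{1244708346}{-27095} = 1244708346 \left(- \frac{1}{27095}\right) = - \frac{1244708346}{27095}$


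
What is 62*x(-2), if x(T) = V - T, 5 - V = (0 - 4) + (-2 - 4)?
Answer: 1054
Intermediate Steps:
V = 15 (V = 5 - ((0 - 4) + (-2 - 4)) = 5 - (-4 - 6) = 5 - 1*(-10) = 5 + 10 = 15)
x(T) = 15 - T
62*x(-2) = 62*(15 - 1*(-2)) = 62*(15 + 2) = 62*17 = 1054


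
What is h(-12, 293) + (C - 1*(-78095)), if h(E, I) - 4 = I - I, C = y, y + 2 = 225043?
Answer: 303140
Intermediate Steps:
y = 225041 (y = -2 + 225043 = 225041)
C = 225041
h(E, I) = 4 (h(E, I) = 4 + (I - I) = 4 + 0 = 4)
h(-12, 293) + (C - 1*(-78095)) = 4 + (225041 - 1*(-78095)) = 4 + (225041 + 78095) = 4 + 303136 = 303140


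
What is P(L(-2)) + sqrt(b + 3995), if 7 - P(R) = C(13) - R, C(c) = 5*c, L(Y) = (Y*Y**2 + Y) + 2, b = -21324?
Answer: -66 + I*sqrt(17329) ≈ -66.0 + 131.64*I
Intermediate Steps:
L(Y) = 2 + Y + Y**3 (L(Y) = (Y**3 + Y) + 2 = (Y + Y**3) + 2 = 2 + Y + Y**3)
P(R) = -58 + R (P(R) = 7 - (5*13 - R) = 7 - (65 - R) = 7 + (-65 + R) = -58 + R)
P(L(-2)) + sqrt(b + 3995) = (-58 + (2 - 2 + (-2)**3)) + sqrt(-21324 + 3995) = (-58 + (2 - 2 - 8)) + sqrt(-17329) = (-58 - 8) + I*sqrt(17329) = -66 + I*sqrt(17329)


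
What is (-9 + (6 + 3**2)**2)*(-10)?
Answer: -2160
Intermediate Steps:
(-9 + (6 + 3**2)**2)*(-10) = (-9 + (6 + 9)**2)*(-10) = (-9 + 15**2)*(-10) = (-9 + 225)*(-10) = 216*(-10) = -2160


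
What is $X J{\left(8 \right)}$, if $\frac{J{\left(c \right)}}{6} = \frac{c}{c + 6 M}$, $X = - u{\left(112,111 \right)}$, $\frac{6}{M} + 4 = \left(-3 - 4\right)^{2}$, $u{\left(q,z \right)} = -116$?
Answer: $\frac{6960}{11} \approx 632.73$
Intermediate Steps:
$M = \frac{2}{15}$ ($M = \frac{6}{-4 + \left(-3 - 4\right)^{2}} = \frac{6}{-4 + \left(-7\right)^{2}} = \frac{6}{-4 + 49} = \frac{6}{45} = 6 \cdot \frac{1}{45} = \frac{2}{15} \approx 0.13333$)
$X = 116$ ($X = \left(-1\right) \left(-116\right) = 116$)
$J{\left(c \right)} = \frac{6 c}{\frac{4}{5} + c}$ ($J{\left(c \right)} = 6 \frac{c}{c + 6 \cdot \frac{2}{15}} = 6 \frac{c}{c + \frac{4}{5}} = 6 \frac{c}{\frac{4}{5} + c} = \frac{6 c}{\frac{4}{5} + c}$)
$X J{\left(8 \right)} = 116 \cdot 30 \cdot 8 \frac{1}{4 + 5 \cdot 8} = 116 \cdot 30 \cdot 8 \frac{1}{4 + 40} = 116 \cdot 30 \cdot 8 \cdot \frac{1}{44} = 116 \cdot \frac{60}{11} = \frac{6960}{11}$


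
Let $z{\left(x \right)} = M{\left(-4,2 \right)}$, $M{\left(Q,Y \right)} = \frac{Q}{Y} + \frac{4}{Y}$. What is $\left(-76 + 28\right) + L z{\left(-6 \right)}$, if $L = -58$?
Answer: $-48$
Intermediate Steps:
$M{\left(Q,Y \right)} = \frac{4}{Y} + \frac{Q}{Y}$
$z{\left(x \right)} = 0$ ($z{\left(x \right)} = \frac{4 - 4}{2} = \frac{1}{2} \cdot 0 = 0$)
$\left(-76 + 28\right) + L z{\left(-6 \right)} = \left(-76 + 28\right) - 0 = -48 + 0 = -48$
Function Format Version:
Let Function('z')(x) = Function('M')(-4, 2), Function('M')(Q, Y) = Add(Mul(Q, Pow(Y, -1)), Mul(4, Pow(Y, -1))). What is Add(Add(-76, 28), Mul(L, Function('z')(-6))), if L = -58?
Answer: -48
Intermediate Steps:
Function('M')(Q, Y) = Add(Mul(4, Pow(Y, -1)), Mul(Q, Pow(Y, -1)))
Function('z')(x) = 0 (Function('z')(x) = Mul(Pow(2, -1), Add(4, -4)) = Mul(Rational(1, 2), 0) = 0)
Add(Add(-76, 28), Mul(L, Function('z')(-6))) = Add(Add(-76, 28), Mul(-58, 0)) = Add(-48, 0) = -48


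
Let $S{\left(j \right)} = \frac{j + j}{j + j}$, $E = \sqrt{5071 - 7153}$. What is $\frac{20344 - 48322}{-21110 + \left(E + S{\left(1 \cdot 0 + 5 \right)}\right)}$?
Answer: $\frac{590587602}{445591963} + \frac{27978 i \sqrt{2082}}{445591963} \approx 1.3254 + 0.002865 i$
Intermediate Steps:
$E = i \sqrt{2082}$ ($E = \sqrt{-2082} = i \sqrt{2082} \approx 45.629 i$)
$S{\left(j \right)} = 1$ ($S{\left(j \right)} = \frac{2 j}{2 j} = 2 j \frac{1}{2 j} = 1$)
$\frac{20344 - 48322}{-21110 + \left(E + S{\left(1 \cdot 0 + 5 \right)}\right)} = \frac{20344 - 48322}{-21110 + \left(i \sqrt{2082} + 1\right)} = - \frac{27978}{-21110 + \left(1 + i \sqrt{2082}\right)} = - \frac{27978}{-21109 + i \sqrt{2082}}$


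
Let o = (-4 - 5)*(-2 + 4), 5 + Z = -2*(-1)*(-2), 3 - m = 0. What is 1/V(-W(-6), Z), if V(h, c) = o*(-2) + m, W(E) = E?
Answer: 1/39 ≈ 0.025641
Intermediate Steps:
m = 3 (m = 3 - 1*0 = 3 + 0 = 3)
Z = -9 (Z = -5 - 2*(-1)*(-2) = -5 + 2*(-2) = -5 - 4 = -9)
o = -18 (o = -9*2 = -18)
V(h, c) = 39 (V(h, c) = -18*(-2) + 3 = 36 + 3 = 39)
1/V(-W(-6), Z) = 1/39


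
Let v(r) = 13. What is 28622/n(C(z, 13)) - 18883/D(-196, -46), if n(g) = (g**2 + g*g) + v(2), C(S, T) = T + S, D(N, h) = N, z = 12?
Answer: 29459141/247548 ≈ 119.00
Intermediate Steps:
C(S, T) = S + T
n(g) = 13 + 2*g**2 (n(g) = (g**2 + g*g) + 13 = (g**2 + g**2) + 13 = 2*g**2 + 13 = 13 + 2*g**2)
28622/n(C(z, 13)) - 18883/D(-196, -46) = 28622/(13 + 2*(12 + 13)**2) - 18883/(-196) = 28622/(13 + 2*25**2) - 18883*(-1/196) = 28622/(13 + 2*625) + 18883/196 = 28622/(13 + 1250) + 18883/196 = 28622/1263 + 18883/196 = 29459141/247548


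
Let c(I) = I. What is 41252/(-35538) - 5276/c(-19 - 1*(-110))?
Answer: -95626210/1616979 ≈ -59.139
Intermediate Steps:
41252/(-35538) - 5276/c(-19 - 1*(-110)) = 41252/(-35538) - 5276/(-19 - 1*(-110)) = 41252*(-1/35538) - 5276/(-19 + 110) = -20626/17769 - 5276/91 = -95626210/1616979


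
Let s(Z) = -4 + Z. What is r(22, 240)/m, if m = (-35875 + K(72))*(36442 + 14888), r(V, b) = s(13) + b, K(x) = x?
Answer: -83/612589330 ≈ -1.3549e-7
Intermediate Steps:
r(V, b) = 9 + b (r(V, b) = (-4 + 13) + b = 9 + b)
m = -1837767990 (m = (-35875 + 72)*(36442 + 14888) = -35803*51330 = -1837767990)
r(22, 240)/m = (9 + 240)/(-1837767990) = 249*(-1/1837767990) = -83/612589330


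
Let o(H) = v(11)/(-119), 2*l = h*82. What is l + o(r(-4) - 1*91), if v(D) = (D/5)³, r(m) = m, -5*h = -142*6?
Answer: 103921369/14875 ≈ 6986.3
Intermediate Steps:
h = 852/5 (h = -(-142)*6/5 = -⅕*(-852) = 852/5 ≈ 170.40)
v(D) = D³/125 (v(D) = (D*(⅕))³ = (D/5)³ = D³/125)
l = 34932/5 (l = ((852/5)*82)/2 = (½)*(69864/5) = 34932/5 ≈ 6986.4)
o(H) = -1331/14875 (o(H) = ((1/125)*11³)/(-119) = ((1/125)*1331)*(-1/119) = (1331/125)*(-1/119) = -1331/14875)
l + o(r(-4) - 1*91) = 34932/5 - 1331/14875 = 103921369/14875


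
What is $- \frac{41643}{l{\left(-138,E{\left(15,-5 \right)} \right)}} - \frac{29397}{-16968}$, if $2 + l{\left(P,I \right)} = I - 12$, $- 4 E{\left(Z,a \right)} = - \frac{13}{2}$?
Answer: $\frac{209470285}{62216} \approx 3366.8$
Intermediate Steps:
$E{\left(Z,a \right)} = \frac{13}{8}$ ($E{\left(Z,a \right)} = - \frac{\left(-13\right) \frac{1}{2}}{4} = \left(- \frac{1}{4}\right) \left(- \frac{13}{2}\right) = \frac{13}{8}$)
$l{\left(P,I \right)} = -14 + I$ ($l{\left(P,I \right)} = -2 + \left(I - 12\right) = -2 + \left(-12 + I\right) = -14 + I$)
$- \frac{41643}{l{\left(-138,E{\left(15,-5 \right)} \right)}} - \frac{29397}{-16968} = - \frac{41643}{-14 + \frac{13}{8}} - \frac{29397}{-16968} = - \frac{41643}{- \frac{99}{8}} - - \frac{9799}{5656} = \left(-41643\right) \left(- \frac{8}{99}\right) + \frac{9799}{5656} = \frac{37016}{11} + \frac{9799}{5656} = \frac{209470285}{62216}$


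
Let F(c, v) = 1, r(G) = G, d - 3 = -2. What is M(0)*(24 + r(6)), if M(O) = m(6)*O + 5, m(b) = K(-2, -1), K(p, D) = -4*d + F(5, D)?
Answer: 150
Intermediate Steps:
d = 1 (d = 3 - 2 = 1)
K(p, D) = -3 (K(p, D) = -4*1 + 1 = -4 + 1 = -3)
m(b) = -3
M(O) = 5 - 3*O (M(O) = -3*O + 5 = 5 - 3*O)
M(0)*(24 + r(6)) = (5 - 3*0)*(24 + 6) = (5 + 0)*30 = 5*30 = 150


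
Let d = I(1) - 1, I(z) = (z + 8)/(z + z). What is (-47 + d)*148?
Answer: -6438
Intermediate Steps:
I(z) = (8 + z)/(2*z) (I(z) = (8 + z)/((2*z)) = (8 + z)*(1/(2*z)) = (8 + z)/(2*z))
d = 7/2 (d = (½)*(8 + 1)/1 - 1 = (½)*1*9 - 1 = 9/2 - 1 = 7/2 ≈ 3.5000)
(-47 + d)*148 = (-47 + 7/2)*148 = -87/2*148 = -6438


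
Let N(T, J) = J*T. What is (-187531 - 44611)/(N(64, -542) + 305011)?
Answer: -232142/270323 ≈ -0.85876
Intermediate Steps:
(-187531 - 44611)/(N(64, -542) + 305011) = (-187531 - 44611)/(-542*64 + 305011) = -232142/(-34688 + 305011) = -232142/270323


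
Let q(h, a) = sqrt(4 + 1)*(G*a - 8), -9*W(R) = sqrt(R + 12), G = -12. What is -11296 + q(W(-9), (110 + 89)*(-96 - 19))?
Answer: -11296 + 274612*sqrt(5) ≈ 6.0276e+5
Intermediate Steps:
W(R) = -sqrt(12 + R)/9 (W(R) = -sqrt(R + 12)/9 = -sqrt(12 + R)/9)
q(h, a) = sqrt(5)*(-8 - 12*a) (q(h, a) = sqrt(4 + 1)*(-12*a - 8) = sqrt(5)*(-8 - 12*a))
-11296 + q(W(-9), (110 + 89)*(-96 - 19)) = -11296 + sqrt(5)*(-8 - 12*(110 + 89)*(-96 - 19)) = -11296 + sqrt(5)*(-8 - 2388*(-115)) = -11296 + sqrt(5)*(-8 - 12*(-22885)) = -11296 + sqrt(5)*(-8 + 274620) = -11296 + sqrt(5)*274612 = -11296 + 274612*sqrt(5)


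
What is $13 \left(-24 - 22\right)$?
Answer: $-598$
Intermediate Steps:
$13 \left(-24 - 22\right) = 13 \left(-46\right) = -598$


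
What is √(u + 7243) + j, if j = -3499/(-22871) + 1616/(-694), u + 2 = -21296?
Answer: -17265615/7936237 + I*√14055 ≈ -2.1755 + 118.55*I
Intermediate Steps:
u = -21298 (u = -2 - 21296 = -21298)
j = -17265615/7936237 (j = -3499*(-1/22871) + 1616*(-1/694) = 3499/22871 - 808/347 = -17265615/7936237 ≈ -2.1755)
√(u + 7243) + j = √(-21298 + 7243) - 17265615/7936237 = √(-14055) - 17265615/7936237 = I*√14055 - 17265615/7936237 = -17265615/7936237 + I*√14055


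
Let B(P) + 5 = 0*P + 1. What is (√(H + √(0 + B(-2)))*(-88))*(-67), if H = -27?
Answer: 5896*√(-27 + 2*I) ≈ 1133.9 + 30658.0*I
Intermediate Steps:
B(P) = -4 (B(P) = -5 + (0*P + 1) = -5 + (0 + 1) = -5 + 1 = -4)
(√(H + √(0 + B(-2)))*(-88))*(-67) = (√(-27 + √(0 - 4))*(-88))*(-67) = (√(-27 + √(-4))*(-88))*(-67) = (√(-27 + 2*I)*(-88))*(-67) = -88*√(-27 + 2*I)*(-67) = 5896*√(-27 + 2*I)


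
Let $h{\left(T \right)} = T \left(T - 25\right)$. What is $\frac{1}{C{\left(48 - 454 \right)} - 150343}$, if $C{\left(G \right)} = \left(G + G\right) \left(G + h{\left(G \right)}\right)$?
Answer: $- \frac{1}{141909303} \approx -7.0468 \cdot 10^{-9}$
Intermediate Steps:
$h{\left(T \right)} = T \left(-25 + T\right)$
$C{\left(G \right)} = 2 G \left(G + G \left(-25 + G\right)\right)$ ($C{\left(G \right)} = \left(G + G\right) \left(G + G \left(-25 + G\right)\right) = 2 G \left(G + G \left(-25 + G\right)\right)$)
$\frac{1}{C{\left(48 - 454 \right)} - 150343} = \frac{1}{2 \left(48 - 454\right)^{2} \left(-24 + \left(48 - 454\right)\right) - 150343} = \frac{1}{2 \left(-406\right)^{2} \left(-24 - 406\right) - 150343} = \frac{1}{2 \cdot 164836 \left(-430\right) - 150343} = \frac{1}{-141758960 - 150343} = \frac{1}{-141909303} = - \frac{1}{141909303}$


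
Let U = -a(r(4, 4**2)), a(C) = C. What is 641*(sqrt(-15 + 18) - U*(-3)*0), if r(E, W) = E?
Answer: 641*sqrt(3) ≈ 1110.2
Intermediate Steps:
U = -4 (U = -1*4 = -4)
641*(sqrt(-15 + 18) - U*(-3)*0) = 641*(sqrt(-15 + 18) - (-4*(-3))*0) = 641*(sqrt(3) - 12*0) = 641*(sqrt(3) - 1*0) = 641*(sqrt(3) + 0) = 641*sqrt(3)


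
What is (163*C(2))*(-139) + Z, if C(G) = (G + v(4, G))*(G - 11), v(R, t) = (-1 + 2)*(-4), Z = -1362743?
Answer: -1770569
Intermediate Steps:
v(R, t) = -4 (v(R, t) = 1*(-4) = -4)
C(G) = (-11 + G)*(-4 + G) (C(G) = (G - 4)*(G - 11) = (-4 + G)*(-11 + G) = (-11 + G)*(-4 + G))
(163*C(2))*(-139) + Z = (163*(44 + 2² - 15*2))*(-139) - 1362743 = (163*(44 + 4 - 30))*(-139) - 1362743 = (163*18)*(-139) - 1362743 = 2934*(-139) - 1362743 = -407826 - 1362743 = -1770569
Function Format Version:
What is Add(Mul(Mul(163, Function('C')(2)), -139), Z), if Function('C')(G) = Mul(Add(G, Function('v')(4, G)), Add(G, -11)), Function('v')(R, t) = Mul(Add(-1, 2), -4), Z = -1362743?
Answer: -1770569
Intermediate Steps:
Function('v')(R, t) = -4 (Function('v')(R, t) = Mul(1, -4) = -4)
Function('C')(G) = Mul(Add(-11, G), Add(-4, G)) (Function('C')(G) = Mul(Add(G, -4), Add(G, -11)) = Mul(Add(-4, G), Add(-11, G)) = Mul(Add(-11, G), Add(-4, G)))
Add(Mul(Mul(163, Function('C')(2)), -139), Z) = Add(Mul(Mul(163, Add(44, Pow(2, 2), Mul(-15, 2))), -139), -1362743) = Add(Mul(Mul(163, Add(44, 4, -30)), -139), -1362743) = Add(Mul(Mul(163, 18), -139), -1362743) = Add(Mul(2934, -139), -1362743) = Add(-407826, -1362743) = -1770569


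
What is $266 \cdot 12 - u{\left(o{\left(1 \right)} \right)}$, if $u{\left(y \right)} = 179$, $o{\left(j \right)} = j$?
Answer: $3013$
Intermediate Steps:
$266 \cdot 12 - u{\left(o{\left(1 \right)} \right)} = 266 \cdot 12 - 179 = 3192 - 179 = 3013$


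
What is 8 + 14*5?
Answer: 78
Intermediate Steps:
8 + 14*5 = 8 + 70 = 78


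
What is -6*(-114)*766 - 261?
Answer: 523683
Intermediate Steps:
-6*(-114)*766 - 261 = 684*766 - 261 = 523944 - 261 = 523683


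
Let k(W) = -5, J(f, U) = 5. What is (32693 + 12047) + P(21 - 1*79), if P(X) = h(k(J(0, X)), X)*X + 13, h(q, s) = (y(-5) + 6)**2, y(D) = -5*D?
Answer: -10985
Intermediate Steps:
h(q, s) = 961 (h(q, s) = (-5*(-5) + 6)**2 = (25 + 6)**2 = 31**2 = 961)
P(X) = 13 + 961*X (P(X) = 961*X + 13 = 13 + 961*X)
(32693 + 12047) + P(21 - 1*79) = (32693 + 12047) + (13 + 961*(21 - 1*79)) = 44740 + (13 + 961*(21 - 79)) = 44740 + (13 + 961*(-58)) = 44740 + (13 - 55738) = 44740 - 55725 = -10985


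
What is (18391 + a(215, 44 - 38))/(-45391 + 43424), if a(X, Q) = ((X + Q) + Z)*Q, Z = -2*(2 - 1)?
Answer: -2815/281 ≈ -10.018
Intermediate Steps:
Z = -2 (Z = -2*1 = -2)
a(X, Q) = Q*(-2 + Q + X) (a(X, Q) = ((X + Q) - 2)*Q = ((Q + X) - 2)*Q = (-2 + Q + X)*Q = Q*(-2 + Q + X))
(18391 + a(215, 44 - 38))/(-45391 + 43424) = (18391 + (44 - 38)*(-2 + (44 - 38) + 215))/(-45391 + 43424) = (18391 + 6*(-2 + 6 + 215))/(-1967) = (18391 + 6*219)*(-1/1967) = (18391 + 1314)*(-1/1967) = 19705*(-1/1967) = -2815/281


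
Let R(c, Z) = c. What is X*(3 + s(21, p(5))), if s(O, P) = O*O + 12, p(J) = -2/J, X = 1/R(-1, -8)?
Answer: -456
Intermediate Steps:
X = -1 (X = 1/(-1) = -1)
s(O, P) = 12 + O² (s(O, P) = O² + 12 = 12 + O²)
X*(3 + s(21, p(5))) = -(3 + (12 + 21²)) = -(3 + (12 + 441)) = -(3 + 453) = -1*456 = -456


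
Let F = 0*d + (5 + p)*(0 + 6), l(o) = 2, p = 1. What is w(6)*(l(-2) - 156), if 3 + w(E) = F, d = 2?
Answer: -5082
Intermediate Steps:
F = 36 (F = 0*2 + (5 + 1)*(0 + 6) = 0 + 6*6 = 0 + 36 = 36)
w(E) = 33 (w(E) = -3 + 36 = 33)
w(6)*(l(-2) - 156) = 33*(2 - 156) = 33*(-154) = -5082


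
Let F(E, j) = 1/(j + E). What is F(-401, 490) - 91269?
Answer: -8122940/89 ≈ -91269.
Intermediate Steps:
F(E, j) = 1/(E + j)
F(-401, 490) - 91269 = 1/(-401 + 490) - 91269 = 1/89 - 91269 = -8122940/89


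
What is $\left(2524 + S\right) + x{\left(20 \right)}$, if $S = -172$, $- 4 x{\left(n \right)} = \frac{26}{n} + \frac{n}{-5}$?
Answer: $\frac{94107}{40} \approx 2352.7$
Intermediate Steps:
$x{\left(n \right)} = - \frac{13}{2 n} + \frac{n}{20}$ ($x{\left(n \right)} = - \frac{\frac{26}{n} + \frac{n}{-5}}{4} = - \frac{\frac{26}{n} + n \left(- \frac{1}{5}\right)}{4} = - \frac{\frac{26}{n} - \frac{n}{5}}{4} = - \frac{13}{2 n} + \frac{n}{20}$)
$\left(2524 + S\right) + x{\left(20 \right)} = \left(2524 - 172\right) + \frac{-130 + 20^{2}}{20 \cdot 20} = 2352 + \frac{1}{20} \cdot \frac{1}{20} \left(-130 + 400\right) = 2352 + \frac{1}{20} \cdot \frac{1}{20} \cdot 270 = 2352 + \frac{27}{40} = \frac{94107}{40}$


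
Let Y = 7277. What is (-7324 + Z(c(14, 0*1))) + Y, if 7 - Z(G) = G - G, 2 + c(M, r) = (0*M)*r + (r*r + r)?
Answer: -40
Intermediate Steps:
c(M, r) = -2 + r + r² (c(M, r) = -2 + ((0*M)*r + (r*r + r)) = -2 + (0*r + (r² + r)) = -2 + (0 + (r + r²)) = -2 + (r + r²) = -2 + r + r²)
Z(G) = 7 (Z(G) = 7 - (G - G) = 7 - 1*0 = 7 + 0 = 7)
(-7324 + Z(c(14, 0*1))) + Y = (-7324 + 7) + 7277 = -7317 + 7277 = -40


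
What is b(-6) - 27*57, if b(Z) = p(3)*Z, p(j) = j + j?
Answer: -1575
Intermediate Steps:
p(j) = 2*j
b(Z) = 6*Z (b(Z) = (2*3)*Z = 6*Z)
b(-6) - 27*57 = 6*(-6) - 27*57 = -36 - 1539 = -1575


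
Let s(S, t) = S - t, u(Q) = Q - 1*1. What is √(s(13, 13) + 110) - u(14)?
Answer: -13 + √110 ≈ -2.5119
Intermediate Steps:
u(Q) = -1 + Q (u(Q) = Q - 1 = -1 + Q)
√(s(13, 13) + 110) - u(14) = √((13 - 1*13) + 110) - (-1 + 14) = √((13 - 13) + 110) - 1*13 = √(0 + 110) - 13 = √110 - 13 = -13 + √110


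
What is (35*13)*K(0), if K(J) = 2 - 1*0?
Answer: 910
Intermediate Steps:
K(J) = 2 (K(J) = 2 + 0 = 2)
(35*13)*K(0) = (35*13)*2 = 455*2 = 910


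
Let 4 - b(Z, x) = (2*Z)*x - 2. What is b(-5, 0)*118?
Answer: 708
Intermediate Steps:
b(Z, x) = 6 - 2*Z*x (b(Z, x) = 4 - ((2*Z)*x - 2) = 4 - (2*Z*x - 2) = 4 - (-2 + 2*Z*x) = 4 + (2 - 2*Z*x) = 6 - 2*Z*x)
b(-5, 0)*118 = (6 - 2*(-5)*0)*118 = (6 + 0)*118 = 6*118 = 708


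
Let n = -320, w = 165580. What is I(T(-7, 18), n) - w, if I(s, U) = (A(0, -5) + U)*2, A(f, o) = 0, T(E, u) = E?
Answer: -166220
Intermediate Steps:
I(s, U) = 2*U (I(s, U) = (0 + U)*2 = U*2 = 2*U)
I(T(-7, 18), n) - w = 2*(-320) - 1*165580 = -640 - 165580 = -166220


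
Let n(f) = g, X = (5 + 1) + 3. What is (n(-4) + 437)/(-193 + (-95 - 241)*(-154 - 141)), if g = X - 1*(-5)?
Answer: 451/98927 ≈ 0.0045589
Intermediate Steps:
X = 9 (X = 6 + 3 = 9)
g = 14 (g = 9 - 1*(-5) = 9 + 5 = 14)
n(f) = 14
(n(-4) + 437)/(-193 + (-95 - 241)*(-154 - 141)) = (14 + 437)/(-193 + (-95 - 241)*(-154 - 141)) = 451/(-193 - 336*(-295)) = 451/(-193 + 99120) = 451/98927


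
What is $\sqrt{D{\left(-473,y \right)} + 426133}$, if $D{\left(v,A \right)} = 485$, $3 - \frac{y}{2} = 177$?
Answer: $3 \sqrt{47402} \approx 653.16$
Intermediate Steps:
$y = -348$ ($y = 6 - 354 = -348$)
$\sqrt{D{\left(-473,y \right)} + 426133} = \sqrt{485 + 426133} = \sqrt{426618} = 3 \sqrt{47402}$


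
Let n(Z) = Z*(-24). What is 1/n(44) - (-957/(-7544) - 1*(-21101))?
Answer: -21012671875/995808 ≈ -21101.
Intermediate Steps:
n(Z) = -24*Z
1/n(44) - (-957/(-7544) - 1*(-21101)) = 1/(-24*44) - (-957/(-7544) - 1*(-21101)) = 1/(-1056) - (-957*(-1/7544) + 21101) = -1/1056 - (957/7544 + 21101) = -1/1056 - 1*159186901/7544 = -1/1056 - 159186901/7544 = -21012671875/995808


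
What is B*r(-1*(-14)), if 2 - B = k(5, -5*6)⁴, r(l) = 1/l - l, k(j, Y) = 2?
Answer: 195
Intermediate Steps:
r(l) = 1/l - l
B = -14 (B = 2 - 1*2⁴ = 2 - 1*16 = 2 - 16 = -14)
B*r(-1*(-14)) = -14*(1/(-1*(-14)) - (-1)*(-14)) = -14*(1/14 - 1*14) = -14*(1/14 - 14) = -14*(-195/14) = 195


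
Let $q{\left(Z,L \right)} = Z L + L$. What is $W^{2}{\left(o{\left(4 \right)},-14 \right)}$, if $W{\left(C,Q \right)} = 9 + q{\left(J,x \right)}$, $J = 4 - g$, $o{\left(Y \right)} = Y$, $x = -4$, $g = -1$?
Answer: $225$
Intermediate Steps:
$J = 5$ ($J = 4 - -1 = 4 + 1 = 5$)
$q{\left(Z,L \right)} = L + L Z$ ($q{\left(Z,L \right)} = L Z + L = L + L Z$)
$W{\left(C,Q \right)} = -15$ ($W{\left(C,Q \right)} = 9 - 4 \left(1 + 5\right) = 9 - 24 = -15$)
$W^{2}{\left(o{\left(4 \right)},-14 \right)} = \left(-15\right)^{2} = 225$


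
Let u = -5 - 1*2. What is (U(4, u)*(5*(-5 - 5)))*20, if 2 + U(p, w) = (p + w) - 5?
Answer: 10000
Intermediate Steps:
u = -7 (u = -5 - 2 = -7)
U(p, w) = -7 + p + w (U(p, w) = -2 + ((p + w) - 5) = -2 + (-5 + p + w) = -7 + p + w)
(U(4, u)*(5*(-5 - 5)))*20 = ((-7 + 4 - 7)*(5*(-5 - 5)))*20 = -50*(-10)*20 = -10*(-50)*20 = 500*20 = 10000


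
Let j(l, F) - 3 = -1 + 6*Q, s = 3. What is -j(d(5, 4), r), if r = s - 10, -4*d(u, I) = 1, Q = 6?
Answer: -38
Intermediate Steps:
d(u, I) = -¼ (d(u, I) = -¼*1 = -¼)
r = -7 (r = 3 - 10 = -7)
j(l, F) = 38 (j(l, F) = 3 + (-1 + 6*6) = 3 + (-1 + 36) = 3 + 35 = 38)
-j(d(5, 4), r) = -1*38 = -38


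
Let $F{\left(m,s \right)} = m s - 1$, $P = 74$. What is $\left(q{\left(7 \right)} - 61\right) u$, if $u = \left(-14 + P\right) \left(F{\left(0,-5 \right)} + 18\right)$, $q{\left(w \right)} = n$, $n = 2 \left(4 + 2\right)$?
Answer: $-49980$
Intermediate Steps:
$F{\left(m,s \right)} = -1 + m s$
$n = 12$ ($n = 2 \cdot 6 = 12$)
$q{\left(w \right)} = 12$
$u = 1020$ ($u = \left(-14 + 74\right) \left(\left(-1 + 0 \left(-5\right)\right) + 18\right) = 60 \left(\left(-1 + 0\right) + 18\right) = 60 \left(-1 + 18\right) = 60 \cdot 17 = 1020$)
$\left(q{\left(7 \right)} - 61\right) u = \left(12 - 61\right) 1020 = \left(-49\right) 1020 = -49980$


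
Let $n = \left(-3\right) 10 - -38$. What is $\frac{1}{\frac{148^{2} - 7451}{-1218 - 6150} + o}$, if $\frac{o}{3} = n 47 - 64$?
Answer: $\frac{7368}{6881995} \approx 0.0010706$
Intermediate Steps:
$n = 8$ ($n = -30 + 38 = 8$)
$o = 936$ ($o = 3 \left(8 \cdot 47 - 64\right) = 3 \left(376 - 64\right) = 3 \cdot 312 = 936$)
$\frac{1}{\frac{148^{2} - 7451}{-1218 - 6150} + o} = \frac{1}{\frac{148^{2} - 7451}{-1218 - 6150} + 936} = \frac{1}{\frac{21904 - 7451}{-7368} + 936} = \frac{1}{14453 \left(- \frac{1}{7368}\right) + 936} = \frac{1}{- \frac{14453}{7368} + 936} = \frac{1}{\frac{6881995}{7368}} = \frac{7368}{6881995}$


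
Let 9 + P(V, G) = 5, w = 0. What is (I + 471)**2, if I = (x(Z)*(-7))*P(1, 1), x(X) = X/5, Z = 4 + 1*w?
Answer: 6086089/25 ≈ 2.4344e+5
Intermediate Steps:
P(V, G) = -4 (P(V, G) = -9 + 5 = -4)
Z = 4 (Z = 4 + 1*0 = 4 + 0 = 4)
x(X) = X/5 (x(X) = X*(1/5) = X/5)
I = 112/5 (I = (((1/5)*4)*(-7))*(-4) = ((4/5)*(-7))*(-4) = -28/5*(-4) = 112/5 ≈ 22.400)
(I + 471)**2 = (112/5 + 471)**2 = (2467/5)**2 = 6086089/25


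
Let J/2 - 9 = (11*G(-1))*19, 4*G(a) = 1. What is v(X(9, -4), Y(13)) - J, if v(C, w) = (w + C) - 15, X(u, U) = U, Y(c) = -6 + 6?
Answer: -283/2 ≈ -141.50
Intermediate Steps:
G(a) = 1/4 (G(a) = (1/4)*1 = 1/4)
Y(c) = 0
v(C, w) = -15 + C + w (v(C, w) = (C + w) - 15 = -15 + C + w)
J = 245/2 (J = 18 + 2*((11*(1/4))*19) = 18 + 2*((11/4)*19) = 18 + 2*(209/4) = 18 + 209/2 = 245/2 ≈ 122.50)
v(X(9, -4), Y(13)) - J = (-15 - 4 + 0) - 1*245/2 = -19 - 245/2 = -283/2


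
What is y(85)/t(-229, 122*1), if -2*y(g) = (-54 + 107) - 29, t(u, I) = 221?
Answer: -12/221 ≈ -0.054299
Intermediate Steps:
y(g) = -12 (y(g) = -((-54 + 107) - 29)/2 = -(53 - 29)/2 = -½*24 = -12)
y(85)/t(-229, 122*1) = -12/221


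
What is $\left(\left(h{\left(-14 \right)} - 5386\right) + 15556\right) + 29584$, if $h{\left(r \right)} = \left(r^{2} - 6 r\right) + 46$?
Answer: $40080$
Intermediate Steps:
$h{\left(r \right)} = 46 + r^{2} - 6 r$
$\left(\left(h{\left(-14 \right)} - 5386\right) + 15556\right) + 29584 = \left(\left(\left(46 + \left(-14\right)^{2} - -84\right) - 5386\right) + 15556\right) + 29584 = \left(\left(\left(46 + 196 + 84\right) - 5386\right) + 15556\right) + 29584 = \left(\left(326 - 5386\right) + 15556\right) + 29584 = \left(-5060 + 15556\right) + 29584 = 10496 + 29584 = 40080$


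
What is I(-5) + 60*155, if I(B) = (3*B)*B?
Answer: 9375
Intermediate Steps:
I(B) = 3*B²
I(-5) + 60*155 = 3*(-5)² + 60*155 = 3*25 + 9300 = 75 + 9300 = 9375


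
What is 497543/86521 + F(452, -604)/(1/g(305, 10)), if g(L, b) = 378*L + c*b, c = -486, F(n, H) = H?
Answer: -5770925976577/86521 ≈ -6.6700e+7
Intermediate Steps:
g(L, b) = -486*b + 378*L (g(L, b) = 378*L - 486*b = -486*b + 378*L)
497543/86521 + F(452, -604)/(1/g(305, 10)) = 497543/86521 - 604/(1/(-486*10 + 378*305)) = 497543*(1/86521) - 604/(1/(-4860 + 115290)) = 497543/86521 - 604/(1/110430) = 497543/86521 - 604/1/110430 = 497543/86521 - 604*110430 = 497543/86521 - 66699720 = -5770925976577/86521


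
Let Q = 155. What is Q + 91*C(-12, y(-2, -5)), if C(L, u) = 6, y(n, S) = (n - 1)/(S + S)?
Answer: 701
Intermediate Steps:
y(n, S) = (-1 + n)/(2*S) (y(n, S) = (-1 + n)/((2*S)) = (-1 + n)*(1/(2*S)) = (-1 + n)/(2*S))
Q + 91*C(-12, y(-2, -5)) = 155 + 91*6 = 155 + 546 = 701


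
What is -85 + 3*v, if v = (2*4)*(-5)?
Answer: -205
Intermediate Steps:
v = -40 (v = 8*(-5) = -40)
-85 + 3*v = -85 + 3*(-40) = -85 - 120 = -205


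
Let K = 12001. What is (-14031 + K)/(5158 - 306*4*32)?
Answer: 203/3401 ≈ 0.059688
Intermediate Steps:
(-14031 + K)/(5158 - 306*4*32) = (-14031 + 12001)/(5158 - 306*4*32) = -2030/(5158 - 34*36*32) = -2030/(5158 - 1224*32) = -2030/(5158 - 39168) = -2030/(-34010) = -2030*(-1/34010) = 203/3401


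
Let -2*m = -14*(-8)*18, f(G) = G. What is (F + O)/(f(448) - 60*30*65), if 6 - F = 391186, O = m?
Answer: 98047/29138 ≈ 3.3649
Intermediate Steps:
m = -1008 (m = -(-14*(-8))*18/2 = -56*18 = -½*2016 = -1008)
O = -1008
F = -391180 (F = 6 - 1*391186 = 6 - 391186 = -391180)
(F + O)/(f(448) - 60*30*65) = (-391180 - 1008)/(448 - 60*30*65) = -392188/(448 - 1800*65) = -392188/(448 - 117000) = -392188/(-116552) = -392188*(-1/116552) = 98047/29138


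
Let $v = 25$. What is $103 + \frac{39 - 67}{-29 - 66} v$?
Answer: $\frac{2097}{19} \approx 110.37$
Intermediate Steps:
$103 + \frac{39 - 67}{-29 - 66} v = 103 + \frac{39 - 67}{-29 - 66} \cdot 25 = 103 + - \frac{28}{-95} \cdot 25 = 103 + \left(-28\right) \left(- \frac{1}{95}\right) 25 = 103 + \frac{28}{95} \cdot 25 = 103 + \frac{140}{19} = \frac{2097}{19}$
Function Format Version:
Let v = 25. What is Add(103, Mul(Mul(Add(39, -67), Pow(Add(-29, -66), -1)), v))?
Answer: Rational(2097, 19) ≈ 110.37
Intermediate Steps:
Add(103, Mul(Mul(Add(39, -67), Pow(Add(-29, -66), -1)), v)) = Add(103, Mul(Mul(Add(39, -67), Pow(Add(-29, -66), -1)), 25)) = Add(103, Mul(Mul(-28, Pow(-95, -1)), 25)) = Add(103, Mul(Mul(-28, Rational(-1, 95)), 25)) = Add(103, Mul(Rational(28, 95), 25)) = Add(103, Rational(140, 19)) = Rational(2097, 19)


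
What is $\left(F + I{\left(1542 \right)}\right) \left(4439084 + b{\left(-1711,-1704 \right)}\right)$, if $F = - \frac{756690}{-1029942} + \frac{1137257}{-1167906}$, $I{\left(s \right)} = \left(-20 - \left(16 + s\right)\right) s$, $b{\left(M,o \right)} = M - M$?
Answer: $- \frac{360913341000249582865814}{33413206707} \approx -1.0802 \cdot 10^{13}$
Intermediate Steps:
$b{\left(M,o \right)} = 0$
$I{\left(s \right)} = s \left(-36 - s\right)$ ($I{\left(s \right)} = \left(-36 - s\right) s = s \left(-36 - s\right)$)
$F = - \frac{15975886553}{66826413414}$ ($F = \left(-756690\right) \left(- \frac{1}{1029942}\right) + 1137257 \left(- \frac{1}{1167906}\right) = \frac{126115}{171657} - \frac{1137257}{1167906} = - \frac{15975886553}{66826413414} \approx -0.23907$)
$\left(F + I{\left(1542 \right)}\right) \left(4439084 + b{\left(-1711,-1704 \right)}\right) = \left(- \frac{15975886553}{66826413414} - 1542 \left(36 + 1542\right)\right) \left(4439084 + 0\right) = \left(- \frac{15975886553}{66826413414} - 1542 \cdot 1578\right) 4439084 = \left(- \frac{15975886553}{66826413414} - 2433276\right) 4439084 = \left(- \frac{162607123902250817}{66826413414}\right) 4439084 = - \frac{360913341000249582865814}{33413206707}$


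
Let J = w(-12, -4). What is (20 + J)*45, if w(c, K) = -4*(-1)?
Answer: 1080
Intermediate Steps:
w(c, K) = 4
J = 4
(20 + J)*45 = (20 + 4)*45 = 24*45 = 1080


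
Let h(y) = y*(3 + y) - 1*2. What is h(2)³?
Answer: 512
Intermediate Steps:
h(y) = -2 + y*(3 + y) (h(y) = y*(3 + y) - 2 = -2 + y*(3 + y))
h(2)³ = (-2 + 2² + 3*2)³ = (-2 + 4 + 6)³ = 8³ = 512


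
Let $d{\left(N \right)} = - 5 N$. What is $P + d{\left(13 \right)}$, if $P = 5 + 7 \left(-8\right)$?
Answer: $-116$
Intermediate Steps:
$P = -51$ ($P = 5 - 56 = -51$)
$P + d{\left(13 \right)} = -51 - 65 = -116$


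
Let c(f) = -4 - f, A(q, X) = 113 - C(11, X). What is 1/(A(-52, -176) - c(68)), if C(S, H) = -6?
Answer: 1/191 ≈ 0.0052356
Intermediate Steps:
A(q, X) = 119 (A(q, X) = 113 - 1*(-6) = 113 + 6 = 119)
1/(A(-52, -176) - c(68)) = 1/(119 - (-4 - 1*68)) = 1/(119 - (-4 - 68)) = 1/(119 - 1*(-72)) = 1/(119 + 72) = 1/191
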